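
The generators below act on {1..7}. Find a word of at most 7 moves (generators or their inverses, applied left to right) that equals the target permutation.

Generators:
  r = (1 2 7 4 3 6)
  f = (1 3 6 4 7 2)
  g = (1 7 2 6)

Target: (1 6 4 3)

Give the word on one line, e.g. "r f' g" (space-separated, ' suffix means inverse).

  after f': (1 2 7 4 6 3)
  after g': (1 7 4 2)(3 6)
  after f: (1 2 3 4)
  after f: (2 6 4 3 7)
  after g': (1 6 4 3)

f' g' f f g'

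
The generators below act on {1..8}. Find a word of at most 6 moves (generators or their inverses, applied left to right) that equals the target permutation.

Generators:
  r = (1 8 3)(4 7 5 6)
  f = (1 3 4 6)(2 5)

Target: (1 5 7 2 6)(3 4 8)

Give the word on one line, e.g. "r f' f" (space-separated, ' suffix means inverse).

  after f: (1 3 4 6)(2 5)
  after r: (2 6 8 3 7 5)
  after f': (1 6 8)(2 4 3 7)
  after r': (1 5 7 2 6)(3 4 8)

f r f' r'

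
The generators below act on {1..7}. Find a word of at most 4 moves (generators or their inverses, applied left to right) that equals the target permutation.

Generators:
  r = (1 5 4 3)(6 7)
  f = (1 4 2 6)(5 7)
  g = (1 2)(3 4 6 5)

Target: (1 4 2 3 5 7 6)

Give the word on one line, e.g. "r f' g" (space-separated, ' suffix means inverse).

f' g'

  after f': (1 6 2 4)(5 7)
  after g': (1 4 2 3 5 7 6)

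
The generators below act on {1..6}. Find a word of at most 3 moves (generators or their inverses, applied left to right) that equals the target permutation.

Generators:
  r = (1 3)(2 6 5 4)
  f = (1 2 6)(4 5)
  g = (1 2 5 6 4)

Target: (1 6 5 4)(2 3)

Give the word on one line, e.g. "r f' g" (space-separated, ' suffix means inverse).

  after f': (1 6 2)(4 5)
  after r': (1 2 3)(4 6)
  after f: (1 6 5 4)(2 3)

f' r' f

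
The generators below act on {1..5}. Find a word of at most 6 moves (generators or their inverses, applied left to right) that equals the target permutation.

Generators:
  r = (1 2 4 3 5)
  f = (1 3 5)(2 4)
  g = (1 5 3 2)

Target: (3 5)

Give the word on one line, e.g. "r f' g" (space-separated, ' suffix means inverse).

g r' f' r' f

  after g: (1 5 3 2)
  after r': (1 3)(2 5 4)
  after f': (2 3 5)
  after r': (1 5)(2 4)
  after f: (3 5)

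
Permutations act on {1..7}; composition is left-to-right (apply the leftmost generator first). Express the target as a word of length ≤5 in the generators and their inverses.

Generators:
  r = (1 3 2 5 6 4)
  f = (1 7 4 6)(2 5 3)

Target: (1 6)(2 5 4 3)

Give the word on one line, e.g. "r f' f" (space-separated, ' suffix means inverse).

f r' f' f'

  after f: (1 7 4 6)(2 5 3)
  after r': (1 7 6 4 5)
  after f': (2 3 5 6 7 4)
  after f': (1 6)(2 5 4 3)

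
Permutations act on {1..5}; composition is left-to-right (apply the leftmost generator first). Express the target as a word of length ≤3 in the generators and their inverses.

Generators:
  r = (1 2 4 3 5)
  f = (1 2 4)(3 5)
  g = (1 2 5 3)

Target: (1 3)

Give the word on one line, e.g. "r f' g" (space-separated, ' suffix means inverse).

r' f

  after r': (1 5 3 4 2)
  after f: (1 3)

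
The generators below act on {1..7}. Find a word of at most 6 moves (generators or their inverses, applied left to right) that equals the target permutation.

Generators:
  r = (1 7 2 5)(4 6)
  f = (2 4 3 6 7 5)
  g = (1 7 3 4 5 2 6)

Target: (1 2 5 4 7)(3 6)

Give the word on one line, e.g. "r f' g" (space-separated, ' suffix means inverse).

  after r: (1 7 2 5)(4 6)
  after r: (1 2)(5 7)
  after r: (1 5 2 7)(4 6)
  after f: (1 2 5 4 7)(3 6)

r r r f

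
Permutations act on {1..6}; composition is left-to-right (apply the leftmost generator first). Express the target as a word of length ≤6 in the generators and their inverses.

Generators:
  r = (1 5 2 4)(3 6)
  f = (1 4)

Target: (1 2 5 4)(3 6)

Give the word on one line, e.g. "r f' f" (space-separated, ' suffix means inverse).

f r r r f

  after f: (1 4)
  after r: (2 4 5)(3 6)
  after r: (1 5 4 2)
  after r: (1 2 5)(3 6)
  after f: (1 2 5 4)(3 6)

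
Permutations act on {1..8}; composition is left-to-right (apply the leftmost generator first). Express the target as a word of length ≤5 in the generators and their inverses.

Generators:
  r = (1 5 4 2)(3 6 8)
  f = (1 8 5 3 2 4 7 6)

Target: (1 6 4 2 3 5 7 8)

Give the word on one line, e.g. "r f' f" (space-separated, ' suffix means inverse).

  after r: (1 5 4 2)(3 6 8)
  after f: (1 3)(2 8)(5 7 6)
  after r: (1 6 4 2 3 5 7 8)

r f r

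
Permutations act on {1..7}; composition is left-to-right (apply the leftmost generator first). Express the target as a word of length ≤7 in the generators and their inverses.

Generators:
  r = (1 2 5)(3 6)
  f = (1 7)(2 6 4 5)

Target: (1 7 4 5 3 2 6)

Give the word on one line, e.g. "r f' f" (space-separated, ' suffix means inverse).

f r f' f' r'

  after f: (1 7)(2 6 4 5)
  after r: (1 7 2 3 6 4)
  after f': (2 3)(4 7 5)
  after f': (1 7 4)(2 3 5 6)
  after r': (1 7 4 5 3 2 6)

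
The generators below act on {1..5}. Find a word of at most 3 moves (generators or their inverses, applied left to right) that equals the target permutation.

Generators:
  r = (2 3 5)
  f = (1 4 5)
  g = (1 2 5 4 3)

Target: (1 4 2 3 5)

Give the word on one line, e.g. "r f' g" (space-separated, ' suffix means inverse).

  after r': (2 5 3)
  after f': (1 5 3 2 4)
  after g: (1 4 2 3 5)

r' f' g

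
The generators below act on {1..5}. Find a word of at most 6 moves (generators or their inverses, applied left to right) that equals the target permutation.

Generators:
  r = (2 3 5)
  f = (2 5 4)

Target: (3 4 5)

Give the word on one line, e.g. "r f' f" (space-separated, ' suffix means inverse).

  after f': (2 4 5)
  after r': (2 4 3)
  after f: (3 5 4)
  after f: (2 5)(3 4)
  after r: (3 4 5)

f' r' f f r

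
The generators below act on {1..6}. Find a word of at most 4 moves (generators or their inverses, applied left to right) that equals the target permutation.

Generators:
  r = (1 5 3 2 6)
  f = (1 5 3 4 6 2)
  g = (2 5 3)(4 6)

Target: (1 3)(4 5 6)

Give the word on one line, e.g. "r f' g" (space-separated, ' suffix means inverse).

g r' g' f'

  after g: (2 5 3)(4 6)
  after r': (1 6 4 2)
  after g': (1 4 3 5 2)
  after f': (1 3)(4 5 6)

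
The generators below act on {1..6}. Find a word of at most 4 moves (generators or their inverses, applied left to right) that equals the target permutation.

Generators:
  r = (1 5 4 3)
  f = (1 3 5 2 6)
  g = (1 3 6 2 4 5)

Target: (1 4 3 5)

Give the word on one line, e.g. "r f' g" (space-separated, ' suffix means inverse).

  after f': (1 6 2 5 3)
  after r: (1 6 2 4 3 5)
  after g': (1 3 4)
  after r': (1 4 3 5)

f' r g' r'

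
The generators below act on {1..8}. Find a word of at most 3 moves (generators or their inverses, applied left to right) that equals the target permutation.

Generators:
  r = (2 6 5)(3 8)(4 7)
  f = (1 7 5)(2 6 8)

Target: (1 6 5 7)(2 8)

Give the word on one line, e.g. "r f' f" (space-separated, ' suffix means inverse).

f' r r

  after f': (1 5 7)(2 8 6)
  after r: (1 2 3 8 5 4 7)
  after r: (1 6 5 7)(2 8)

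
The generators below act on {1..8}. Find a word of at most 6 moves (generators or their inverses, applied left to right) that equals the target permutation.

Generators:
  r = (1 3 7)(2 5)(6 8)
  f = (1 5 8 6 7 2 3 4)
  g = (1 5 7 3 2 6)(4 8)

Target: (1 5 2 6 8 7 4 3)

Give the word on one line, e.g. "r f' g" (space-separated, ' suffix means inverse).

r g g r f'

  after r: (1 3 7)(2 5)(6 8)
  after g: (1 2 7 5 6 4 8)
  after g: (1 6 8 5)(2 3)
  after r: (1 8 2 7)(3 5)
  after f': (1 5 2 6 8 7 4 3)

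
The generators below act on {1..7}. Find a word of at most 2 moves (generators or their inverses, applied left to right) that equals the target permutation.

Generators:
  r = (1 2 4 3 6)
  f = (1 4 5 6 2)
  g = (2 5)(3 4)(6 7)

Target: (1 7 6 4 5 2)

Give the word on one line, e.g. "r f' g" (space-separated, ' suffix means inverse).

r' g'

  after r': (1 6 3 4 2)
  after g': (1 7 6 4 5 2)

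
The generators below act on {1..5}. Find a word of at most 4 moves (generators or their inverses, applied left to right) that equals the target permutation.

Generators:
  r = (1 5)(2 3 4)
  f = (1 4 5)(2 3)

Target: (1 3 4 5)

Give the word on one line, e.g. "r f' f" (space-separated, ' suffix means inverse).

f r r

  after f: (1 4 5)(2 3)
  after r: (1 2 4)
  after r: (1 3 4 5)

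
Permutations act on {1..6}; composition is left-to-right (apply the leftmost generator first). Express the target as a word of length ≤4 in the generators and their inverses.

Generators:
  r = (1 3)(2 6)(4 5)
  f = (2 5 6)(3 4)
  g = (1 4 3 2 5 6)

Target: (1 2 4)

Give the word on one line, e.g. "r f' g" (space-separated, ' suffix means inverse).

  after g': (1 6 5 2 3 4)
  after f: (1 2 4)

g' f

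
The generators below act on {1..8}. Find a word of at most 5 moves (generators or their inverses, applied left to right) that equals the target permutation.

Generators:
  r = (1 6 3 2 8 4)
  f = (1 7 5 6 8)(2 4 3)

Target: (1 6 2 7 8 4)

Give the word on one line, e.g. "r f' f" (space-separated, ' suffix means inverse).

f r' f' f' f'

  after f: (1 7 5 6 8)(2 4 3)
  after r': (1 7 5)(2 8 4 6)
  after f': (2 6 3 4 5 8)
  after f': (1 8 3 2 5 6 4 7)
  after f': (1 6 2 7 8 4)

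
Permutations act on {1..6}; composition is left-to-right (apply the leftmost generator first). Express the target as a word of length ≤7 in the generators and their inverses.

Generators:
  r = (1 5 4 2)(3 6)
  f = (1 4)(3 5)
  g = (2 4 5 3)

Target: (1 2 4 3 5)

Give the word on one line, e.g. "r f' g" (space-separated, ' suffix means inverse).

  after g': (2 3 5 4)
  after f: (1 4 2 5)
  after f: (2 3 5 4)
  after f: (1 4 2 5)
  after g': (1 2 4 3 5)

g' f f f g'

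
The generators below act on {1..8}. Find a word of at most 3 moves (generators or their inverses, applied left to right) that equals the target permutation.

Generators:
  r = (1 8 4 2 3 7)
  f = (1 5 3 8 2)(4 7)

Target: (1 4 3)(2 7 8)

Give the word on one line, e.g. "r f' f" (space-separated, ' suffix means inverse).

r r

  after r: (1 8 4 2 3 7)
  after r: (1 4 3)(2 7 8)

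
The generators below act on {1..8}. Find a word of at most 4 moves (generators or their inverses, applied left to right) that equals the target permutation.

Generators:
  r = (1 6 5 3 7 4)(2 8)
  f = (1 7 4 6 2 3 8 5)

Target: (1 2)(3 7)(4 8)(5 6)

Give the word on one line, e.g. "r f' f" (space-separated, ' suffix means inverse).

f f f f

  after f: (1 7 4 6 2 3 8 5)
  after f: (1 4 2 8)(3 5 7 6)
  after f: (1 6 8 7 2 5 4 3)
  after f: (1 2)(3 7)(4 8)(5 6)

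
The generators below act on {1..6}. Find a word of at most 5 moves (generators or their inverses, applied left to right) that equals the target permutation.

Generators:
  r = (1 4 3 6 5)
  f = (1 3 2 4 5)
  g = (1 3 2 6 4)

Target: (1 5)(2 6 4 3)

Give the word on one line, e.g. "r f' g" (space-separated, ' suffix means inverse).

  after r: (1 4 3 6 5)
  after f: (1 5 3 6)(2 4)
  after g': (1 5)(2 6 4 3)

r f g'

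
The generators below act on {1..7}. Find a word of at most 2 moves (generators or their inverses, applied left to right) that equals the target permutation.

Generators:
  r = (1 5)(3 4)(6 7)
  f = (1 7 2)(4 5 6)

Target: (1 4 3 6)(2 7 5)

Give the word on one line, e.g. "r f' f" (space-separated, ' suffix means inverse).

  after r: (1 5)(3 4)(6 7)
  after f': (1 4 3 6)(2 7 5)

r f'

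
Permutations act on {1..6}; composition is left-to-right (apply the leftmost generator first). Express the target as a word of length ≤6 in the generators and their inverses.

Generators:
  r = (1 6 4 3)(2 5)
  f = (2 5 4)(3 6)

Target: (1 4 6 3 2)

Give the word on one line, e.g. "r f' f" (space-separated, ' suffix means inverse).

  after f': (2 4 5)(3 6)
  after r: (1 6)(2 3 4)
  after f': (1 3 5 2 6)
  after r': (1 4 6 3 2)

f' r f' r'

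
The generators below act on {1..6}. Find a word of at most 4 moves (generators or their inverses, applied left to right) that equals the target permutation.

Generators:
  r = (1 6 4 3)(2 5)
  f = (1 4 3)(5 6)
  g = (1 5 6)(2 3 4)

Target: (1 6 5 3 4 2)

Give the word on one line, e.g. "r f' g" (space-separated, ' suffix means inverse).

  after r: (1 6 4 3)(2 5)
  after f': (1 5 2 6)
  after g: (1 6 5 3 4 2)

r f' g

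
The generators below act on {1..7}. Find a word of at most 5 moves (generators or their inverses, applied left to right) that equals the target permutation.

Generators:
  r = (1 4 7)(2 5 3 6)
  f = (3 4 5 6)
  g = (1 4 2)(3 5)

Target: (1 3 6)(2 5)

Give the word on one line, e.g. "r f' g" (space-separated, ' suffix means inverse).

  after g': (1 2 4)(3 5)
  after f': (1 2 3 4)(5 6)
  after r': (1 6 2 5 3)(4 7)
  after g': (1 6 4 7)(2 3)
  after r': (1 3 6)(2 5)

g' f' r' g' r'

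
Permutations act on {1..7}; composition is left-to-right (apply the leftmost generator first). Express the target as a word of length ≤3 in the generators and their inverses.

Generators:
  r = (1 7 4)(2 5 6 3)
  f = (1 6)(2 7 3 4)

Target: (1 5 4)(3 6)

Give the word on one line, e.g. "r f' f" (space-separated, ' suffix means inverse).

f' r' f'

  after f': (1 6)(2 4 3 7)
  after r': (1 5 2 7 3)(4 6)
  after f': (1 5 4)(3 6)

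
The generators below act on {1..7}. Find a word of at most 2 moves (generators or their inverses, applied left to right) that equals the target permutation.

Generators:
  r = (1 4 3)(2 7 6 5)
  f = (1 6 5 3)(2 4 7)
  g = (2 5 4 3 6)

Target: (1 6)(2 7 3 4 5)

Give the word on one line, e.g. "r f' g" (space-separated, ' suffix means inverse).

f' g

  after f': (1 3 5 6)(2 7 4)
  after g: (1 6)(2 7 3 4 5)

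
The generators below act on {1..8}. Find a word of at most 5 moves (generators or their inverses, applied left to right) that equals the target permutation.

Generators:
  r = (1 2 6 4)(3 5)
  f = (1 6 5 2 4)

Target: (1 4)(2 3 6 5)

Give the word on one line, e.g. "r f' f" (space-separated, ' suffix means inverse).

  after f': (1 4 2 5 6)
  after r: (2 3 5 4 6)
  after f': (1 4)(2 3 6 5)

f' r f'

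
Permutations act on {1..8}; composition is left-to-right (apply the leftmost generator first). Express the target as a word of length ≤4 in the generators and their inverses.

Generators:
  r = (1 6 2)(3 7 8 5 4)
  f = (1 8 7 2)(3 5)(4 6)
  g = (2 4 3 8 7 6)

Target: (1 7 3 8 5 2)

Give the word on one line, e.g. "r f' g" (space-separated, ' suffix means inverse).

  after r: (1 6 2)(3 7 8 5 4)
  after g': (1 7 3 8 5 2)

r g'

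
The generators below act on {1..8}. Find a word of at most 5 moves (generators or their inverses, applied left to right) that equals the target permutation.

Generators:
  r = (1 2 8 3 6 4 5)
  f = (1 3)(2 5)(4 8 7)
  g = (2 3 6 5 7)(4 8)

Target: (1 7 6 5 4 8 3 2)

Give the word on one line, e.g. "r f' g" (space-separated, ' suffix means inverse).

r' f' g' r'

  after r': (1 5 4 6 3 8 2)
  after f': (1 2 3 4 6)(5 7 8)
  after g': (1 7 4 3 8 6)
  after r': (1 7 6 5 4 8 3 2)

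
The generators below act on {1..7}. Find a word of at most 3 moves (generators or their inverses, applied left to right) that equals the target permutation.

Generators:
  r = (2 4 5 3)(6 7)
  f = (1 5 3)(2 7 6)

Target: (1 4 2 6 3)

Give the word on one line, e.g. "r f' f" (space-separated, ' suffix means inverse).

f r'

  after f: (1 5 3)(2 7 6)
  after r': (1 4 2 6 3)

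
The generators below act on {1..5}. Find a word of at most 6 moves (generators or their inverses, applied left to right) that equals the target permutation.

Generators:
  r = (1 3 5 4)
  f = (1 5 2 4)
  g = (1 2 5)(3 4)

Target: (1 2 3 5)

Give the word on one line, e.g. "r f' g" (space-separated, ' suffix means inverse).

r' r' f r' r'

  after r': (1 4 5 3)
  after r': (1 5)(3 4)
  after f: (1 2 4 3)
  after r': (1 2 5 3 4)
  after r': (1 2 3 5)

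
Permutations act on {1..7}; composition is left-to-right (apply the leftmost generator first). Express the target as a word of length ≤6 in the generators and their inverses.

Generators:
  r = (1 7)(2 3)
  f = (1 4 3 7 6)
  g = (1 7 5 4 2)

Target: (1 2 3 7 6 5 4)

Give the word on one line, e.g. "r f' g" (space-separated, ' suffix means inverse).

r f' g r'

  after r: (1 7)(2 3)
  after f': (1 3 2 4)(6 7)
  after g: (1 3)(4 7 6 5)
  after r': (1 2 3 7 6 5 4)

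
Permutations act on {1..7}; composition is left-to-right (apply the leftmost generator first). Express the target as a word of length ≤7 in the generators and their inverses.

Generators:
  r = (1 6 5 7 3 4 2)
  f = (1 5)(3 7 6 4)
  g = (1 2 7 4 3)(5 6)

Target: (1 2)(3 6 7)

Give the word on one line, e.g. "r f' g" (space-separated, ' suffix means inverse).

  after g': (1 3 4 7 2)(5 6)
  after r: (1 4 3 2 6 7)
  after f: (1 3 2 4 7 5)
  after r: (1 4 3)(5 6)
  after r: (1 2)(3 6 7)

g' r f r r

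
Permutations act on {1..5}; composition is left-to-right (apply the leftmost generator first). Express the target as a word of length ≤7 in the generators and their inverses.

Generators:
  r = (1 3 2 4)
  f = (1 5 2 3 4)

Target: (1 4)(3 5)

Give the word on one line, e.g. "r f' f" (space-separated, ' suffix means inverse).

  after f': (1 4 3 2 5)
  after r: (2 5 3 4)
  after f: (1 5 4 3)
  after f: (1 2 3 5)
  after r: (1 4)(3 5)

f' r f f r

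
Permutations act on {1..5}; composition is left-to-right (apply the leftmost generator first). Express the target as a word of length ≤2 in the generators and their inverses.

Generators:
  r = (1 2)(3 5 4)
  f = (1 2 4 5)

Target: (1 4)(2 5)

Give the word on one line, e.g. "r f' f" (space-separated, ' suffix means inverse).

f f

  after f: (1 2 4 5)
  after f: (1 4)(2 5)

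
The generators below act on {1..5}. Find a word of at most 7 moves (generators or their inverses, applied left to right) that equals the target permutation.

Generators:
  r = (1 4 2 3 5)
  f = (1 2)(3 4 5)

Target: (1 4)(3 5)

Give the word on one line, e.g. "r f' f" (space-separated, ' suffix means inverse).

r f f r' r'

  after r: (1 4 2 3 5)
  after f: (1 5 2 4)
  after f: (1 3 4 2 5)
  after r': (1 2 3)
  after r': (1 4)(3 5)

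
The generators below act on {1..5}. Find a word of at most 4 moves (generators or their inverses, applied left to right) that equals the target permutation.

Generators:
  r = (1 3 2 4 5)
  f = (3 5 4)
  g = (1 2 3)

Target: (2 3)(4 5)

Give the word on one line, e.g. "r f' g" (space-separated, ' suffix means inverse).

  after r': (1 5 4 2 3)
  after f': (1 3)(2 4)
  after g: (2 4 3)
  after f: (2 3)(4 5)

r' f' g f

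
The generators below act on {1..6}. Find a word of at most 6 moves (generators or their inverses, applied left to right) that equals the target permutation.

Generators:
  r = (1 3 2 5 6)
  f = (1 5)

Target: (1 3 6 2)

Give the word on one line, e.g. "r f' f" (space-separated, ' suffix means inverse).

  after f: (1 5)
  after r: (1 6)(2 5 3)
  after r: (2 6 3 5)
  after r: (1 3 6 2)

f r r r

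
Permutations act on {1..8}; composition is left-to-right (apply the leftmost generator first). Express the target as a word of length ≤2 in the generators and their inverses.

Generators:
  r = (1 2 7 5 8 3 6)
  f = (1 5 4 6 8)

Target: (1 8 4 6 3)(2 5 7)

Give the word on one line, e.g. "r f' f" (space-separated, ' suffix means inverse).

r' f

  after r': (1 6 3 8 5 7 2)
  after f: (1 8 4 6 3)(2 5 7)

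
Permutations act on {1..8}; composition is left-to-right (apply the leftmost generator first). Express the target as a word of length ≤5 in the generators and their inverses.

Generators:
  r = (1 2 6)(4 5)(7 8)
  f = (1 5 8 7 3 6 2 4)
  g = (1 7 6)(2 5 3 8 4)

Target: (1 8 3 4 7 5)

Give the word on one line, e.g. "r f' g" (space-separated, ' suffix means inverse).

f r' g'

  after f: (1 5 8 7 3 6 2 4)
  after r': (1 4 6)(2 5 7 3)
  after g': (1 8 3 4 7 5)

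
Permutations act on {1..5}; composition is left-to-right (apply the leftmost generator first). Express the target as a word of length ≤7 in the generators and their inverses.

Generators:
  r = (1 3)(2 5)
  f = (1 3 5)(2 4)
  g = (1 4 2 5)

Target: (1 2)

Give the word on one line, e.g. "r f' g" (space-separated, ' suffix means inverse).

f' r' f' r' g

  after f': (1 5 3)(2 4)
  after r': (1 2 4 5)
  after f': (1 4 3)
  after r': (1 4)(2 5)
  after g: (1 2)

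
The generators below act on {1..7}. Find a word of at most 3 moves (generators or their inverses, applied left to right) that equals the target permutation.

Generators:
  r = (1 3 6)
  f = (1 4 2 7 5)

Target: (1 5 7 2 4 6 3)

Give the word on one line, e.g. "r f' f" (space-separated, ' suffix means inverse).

f' r'

  after f': (1 5 7 2 4)
  after r': (1 5 7 2 4 6 3)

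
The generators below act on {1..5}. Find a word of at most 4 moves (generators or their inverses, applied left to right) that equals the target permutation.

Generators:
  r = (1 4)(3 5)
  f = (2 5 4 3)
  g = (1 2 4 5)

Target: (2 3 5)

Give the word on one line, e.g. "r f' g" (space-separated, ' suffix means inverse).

g' g' r'

  after g': (1 5 4 2)
  after g': (1 4)(2 5)
  after r': (2 3 5)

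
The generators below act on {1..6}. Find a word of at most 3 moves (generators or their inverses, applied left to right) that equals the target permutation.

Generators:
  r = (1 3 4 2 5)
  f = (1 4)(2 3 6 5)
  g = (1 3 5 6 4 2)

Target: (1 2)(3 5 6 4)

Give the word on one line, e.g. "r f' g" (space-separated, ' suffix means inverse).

  after f': (1 4)(2 5 6 3)
  after r: (1 2)(3 5 6 4)

f' r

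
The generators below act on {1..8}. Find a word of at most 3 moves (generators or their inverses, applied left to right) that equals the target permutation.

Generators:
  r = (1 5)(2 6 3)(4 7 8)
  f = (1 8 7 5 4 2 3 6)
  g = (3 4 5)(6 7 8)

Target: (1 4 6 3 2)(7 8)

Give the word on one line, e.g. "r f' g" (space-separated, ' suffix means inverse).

  after f': (1 6 3 2 4 5 7 8)
  after r': (1 2 8 5 4)
  after f': (1 4 6 3 2)(7 8)

f' r' f'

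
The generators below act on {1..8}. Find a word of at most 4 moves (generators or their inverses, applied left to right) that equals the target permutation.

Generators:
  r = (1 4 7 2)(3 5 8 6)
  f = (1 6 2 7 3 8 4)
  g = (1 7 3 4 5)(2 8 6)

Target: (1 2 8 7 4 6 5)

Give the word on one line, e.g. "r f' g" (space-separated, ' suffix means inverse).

  after r: (1 4 7 2)(3 5 8 6)
  after r: (1 7)(2 4)(3 8)(5 6)
  after f': (1 2 8 7 4 6 5)

r r f'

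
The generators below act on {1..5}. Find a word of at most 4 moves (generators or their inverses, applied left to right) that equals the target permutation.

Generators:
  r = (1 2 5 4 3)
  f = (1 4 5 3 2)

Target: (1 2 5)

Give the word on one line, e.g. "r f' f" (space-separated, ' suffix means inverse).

  after f: (1 4 5 3 2)
  after f: (1 5 2 4 3)
  after r': (1 2 5)

f f r'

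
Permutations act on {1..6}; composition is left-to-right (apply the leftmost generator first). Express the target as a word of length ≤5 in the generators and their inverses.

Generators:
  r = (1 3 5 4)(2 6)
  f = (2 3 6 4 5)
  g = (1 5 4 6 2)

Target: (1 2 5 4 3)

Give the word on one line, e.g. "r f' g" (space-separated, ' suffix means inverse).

  after f': (2 5 4 6 3)
  after g: (1 5 6 3)(2 4)
  after f: (1 2 5 4 3)

f' g f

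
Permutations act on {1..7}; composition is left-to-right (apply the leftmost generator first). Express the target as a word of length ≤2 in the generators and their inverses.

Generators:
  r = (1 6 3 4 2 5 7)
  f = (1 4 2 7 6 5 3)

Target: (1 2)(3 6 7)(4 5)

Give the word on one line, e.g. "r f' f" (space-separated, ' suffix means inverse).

f r

  after f: (1 4 2 7 6 5 3)
  after r: (1 2)(3 6 7)(4 5)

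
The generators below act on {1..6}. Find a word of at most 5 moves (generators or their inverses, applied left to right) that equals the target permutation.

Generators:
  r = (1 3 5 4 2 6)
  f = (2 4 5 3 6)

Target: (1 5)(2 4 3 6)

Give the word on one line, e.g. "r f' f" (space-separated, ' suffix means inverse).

f' f' r r

  after f': (2 6 3 5 4)
  after f': (2 3 4 6 5)
  after r: (1 3 2 5 6 4)
  after r: (1 5)(2 4 3 6)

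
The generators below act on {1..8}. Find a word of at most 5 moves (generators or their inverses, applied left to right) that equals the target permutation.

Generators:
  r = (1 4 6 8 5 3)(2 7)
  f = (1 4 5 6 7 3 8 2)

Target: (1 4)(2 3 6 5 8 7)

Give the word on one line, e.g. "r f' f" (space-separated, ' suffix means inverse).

r' f' r' f r

  after r': (1 3 5 8 6 4)(2 7)
  after f': (1 7 8 5 3 4 2 6)
  after r': (1 2 4 7 6 3)
  after f: (2 5 6 8)(3 4)
  after r: (1 4)(2 3 6 5 8 7)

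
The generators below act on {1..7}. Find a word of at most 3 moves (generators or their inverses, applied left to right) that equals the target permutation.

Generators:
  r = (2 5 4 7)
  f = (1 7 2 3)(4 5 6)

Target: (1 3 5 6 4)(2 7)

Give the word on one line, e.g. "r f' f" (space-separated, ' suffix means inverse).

r f' r

  after r: (2 5 4 7)
  after f': (1 3 2 4)(5 6)
  after r: (1 3 5 6 4)(2 7)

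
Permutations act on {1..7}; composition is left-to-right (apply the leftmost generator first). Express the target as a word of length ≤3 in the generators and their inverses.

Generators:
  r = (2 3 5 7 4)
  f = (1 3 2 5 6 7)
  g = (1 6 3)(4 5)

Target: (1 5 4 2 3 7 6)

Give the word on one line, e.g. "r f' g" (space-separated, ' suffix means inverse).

g f'

  after g: (1 6 3)(4 5)
  after f': (1 5 4 2 3 7 6)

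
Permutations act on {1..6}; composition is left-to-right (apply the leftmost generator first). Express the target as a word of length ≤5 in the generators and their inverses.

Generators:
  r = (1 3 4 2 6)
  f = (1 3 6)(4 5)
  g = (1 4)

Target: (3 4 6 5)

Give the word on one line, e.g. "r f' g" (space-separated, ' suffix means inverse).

g f g f g

  after g: (1 4)
  after f: (1 5 4 3 6)
  after g: (1 5)(3 6 4)
  after f: (1 4 6 5 3)
  after g: (3 4 6 5)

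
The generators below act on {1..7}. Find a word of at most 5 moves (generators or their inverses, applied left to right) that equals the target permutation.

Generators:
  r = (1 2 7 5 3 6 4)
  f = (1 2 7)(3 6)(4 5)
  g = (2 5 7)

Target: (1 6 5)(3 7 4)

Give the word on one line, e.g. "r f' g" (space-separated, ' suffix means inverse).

r' f f r'

  after r': (1 4 6 3 5 7 2)
  after f: (1 5)(3 4)
  after f: (1 4 6 3 5 2 7)
  after r': (1 6 5)(3 7 4)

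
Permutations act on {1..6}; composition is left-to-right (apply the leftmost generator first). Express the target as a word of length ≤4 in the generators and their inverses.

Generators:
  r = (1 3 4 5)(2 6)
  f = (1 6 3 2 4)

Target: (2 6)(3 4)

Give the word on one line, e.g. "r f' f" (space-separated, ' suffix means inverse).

  after r': (1 5 4 3)(2 6)
  after f: (1 5)(2 3 6 4)
  after r': (1 4 6 3 2)
  after f: (2 6)(3 4)

r' f r' f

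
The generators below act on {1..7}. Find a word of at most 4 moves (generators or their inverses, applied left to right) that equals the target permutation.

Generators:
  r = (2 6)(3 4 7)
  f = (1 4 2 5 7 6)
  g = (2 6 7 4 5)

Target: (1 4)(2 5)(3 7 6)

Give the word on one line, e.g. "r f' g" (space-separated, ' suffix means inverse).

f' g r'

  after f': (1 6 7 5 2 4)
  after g: (1 7 2 5 6 4)
  after r': (1 4)(2 5)(3 7 6)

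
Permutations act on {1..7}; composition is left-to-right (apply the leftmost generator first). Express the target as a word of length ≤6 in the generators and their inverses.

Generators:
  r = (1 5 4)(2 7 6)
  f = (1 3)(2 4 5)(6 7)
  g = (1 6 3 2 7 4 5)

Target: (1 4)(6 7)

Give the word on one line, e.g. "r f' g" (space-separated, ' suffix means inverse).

r' f r f g'

  after r': (1 4 5)(2 6 7)
  after f: (1 5 3)(2 7 4)
  after r: (1 4 7)(2 6)(3 5)
  after f: (1 5)(2 7 3)(4 6)
  after g': (1 4)(6 7)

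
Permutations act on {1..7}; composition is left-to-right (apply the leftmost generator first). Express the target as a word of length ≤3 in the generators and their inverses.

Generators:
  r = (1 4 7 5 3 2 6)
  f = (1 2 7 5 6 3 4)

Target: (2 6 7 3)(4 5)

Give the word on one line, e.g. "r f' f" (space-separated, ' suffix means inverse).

f' r'

  after f': (1 4 3 6 5 7 2)
  after r': (2 6 7 3)(4 5)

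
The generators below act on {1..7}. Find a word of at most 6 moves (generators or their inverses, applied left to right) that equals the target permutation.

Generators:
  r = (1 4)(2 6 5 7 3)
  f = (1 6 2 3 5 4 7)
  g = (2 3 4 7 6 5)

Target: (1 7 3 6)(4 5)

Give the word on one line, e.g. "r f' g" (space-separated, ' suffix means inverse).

  after g': (2 5 6 7 4 3)
  after g': (2 6 4)(3 5 7)
  after r: (1 4 6)(2 5 3 7)
  after g: (1 7 3 6)(4 5)

g' g' r g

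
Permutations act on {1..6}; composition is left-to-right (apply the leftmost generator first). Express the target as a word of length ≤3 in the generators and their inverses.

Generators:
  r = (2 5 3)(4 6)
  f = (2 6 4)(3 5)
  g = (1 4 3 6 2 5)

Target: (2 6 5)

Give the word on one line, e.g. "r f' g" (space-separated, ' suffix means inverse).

  after f': (2 4 6)(3 5)
  after r: (2 6 5)

f' r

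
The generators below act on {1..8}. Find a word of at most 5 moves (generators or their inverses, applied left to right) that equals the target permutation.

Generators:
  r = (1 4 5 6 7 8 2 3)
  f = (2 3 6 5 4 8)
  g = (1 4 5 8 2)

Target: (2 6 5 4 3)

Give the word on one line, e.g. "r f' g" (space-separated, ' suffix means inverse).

  after r': (1 3 2 8 7 6 5 4)
  after g': (1 3 8 7 6 4 2 5)
  after r: (2 6 5 4 3)

r' g' r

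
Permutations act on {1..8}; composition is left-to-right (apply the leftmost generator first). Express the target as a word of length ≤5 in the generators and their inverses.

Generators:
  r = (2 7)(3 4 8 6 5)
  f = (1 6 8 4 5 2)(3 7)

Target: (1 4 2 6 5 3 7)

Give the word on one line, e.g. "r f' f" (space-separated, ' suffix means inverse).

r' f r r r

  after r': (2 7)(3 5 6 8 4)
  after f: (1 6 4 7)(2 3)(5 8)
  after r: (1 5 6 8 3 7)(2 4)
  after r: (1 3 2 8 4 7)
  after r: (1 4 2 6 5 3 7)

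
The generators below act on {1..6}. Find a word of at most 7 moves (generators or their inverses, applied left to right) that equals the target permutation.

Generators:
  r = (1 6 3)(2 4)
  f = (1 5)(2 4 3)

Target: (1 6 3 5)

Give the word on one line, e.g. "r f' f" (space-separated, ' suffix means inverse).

r' r' f f f

  after r': (1 3 6)(2 4)
  after r': (1 6 3)
  after f: (1 6 2 4 3 5)
  after f: (1 6 4 2 3)
  after f: (1 6 3 5)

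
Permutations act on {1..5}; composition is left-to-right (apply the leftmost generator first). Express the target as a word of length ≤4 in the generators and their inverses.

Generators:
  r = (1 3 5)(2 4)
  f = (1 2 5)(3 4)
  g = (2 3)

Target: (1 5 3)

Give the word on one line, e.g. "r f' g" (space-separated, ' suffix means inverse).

r r

  after r: (1 3 5)(2 4)
  after r: (1 5 3)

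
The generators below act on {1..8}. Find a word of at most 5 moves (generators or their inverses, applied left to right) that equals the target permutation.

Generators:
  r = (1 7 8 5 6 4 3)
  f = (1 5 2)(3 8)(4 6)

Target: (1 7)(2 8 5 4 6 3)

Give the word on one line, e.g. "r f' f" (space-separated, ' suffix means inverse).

  after r': (1 3 4 6 5 8 7)
  after f': (1 8 7 2 5 3 6)
  after r': (1 7 2 8)(3 5 4 6)
  after f': (1 7 5 6 8 2 3)
  after f': (1 7)(2 8 5 4 6 3)

r' f' r' f' f'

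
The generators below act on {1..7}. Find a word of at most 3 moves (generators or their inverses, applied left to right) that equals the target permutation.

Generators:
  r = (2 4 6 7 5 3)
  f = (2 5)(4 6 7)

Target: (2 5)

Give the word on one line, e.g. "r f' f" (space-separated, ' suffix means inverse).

  after f': (2 5)(4 7 6)
  after f': (4 6 7)
  after f': (2 5)

f' f' f'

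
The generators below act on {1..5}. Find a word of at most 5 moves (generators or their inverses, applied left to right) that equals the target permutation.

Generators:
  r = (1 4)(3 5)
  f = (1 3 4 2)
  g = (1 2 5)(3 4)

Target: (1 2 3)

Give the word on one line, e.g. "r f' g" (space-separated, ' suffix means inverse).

r g' r' g'

  after r: (1 4)(3 5)
  after g': (1 3 2)(4 5)
  after r': (1 5)(2 4 3)
  after g': (1 2 3)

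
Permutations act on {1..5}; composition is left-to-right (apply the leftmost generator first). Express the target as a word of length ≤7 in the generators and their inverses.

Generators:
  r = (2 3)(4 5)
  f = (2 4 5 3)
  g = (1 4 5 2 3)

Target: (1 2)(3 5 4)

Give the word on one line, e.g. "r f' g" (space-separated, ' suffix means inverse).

f' f' r' g' f

  after f': (2 3 5 4)
  after f': (2 5)(3 4)
  after r': (2 4)(3 5)
  after g': (1 3 4 5 2)
  after f: (1 2)(3 5 4)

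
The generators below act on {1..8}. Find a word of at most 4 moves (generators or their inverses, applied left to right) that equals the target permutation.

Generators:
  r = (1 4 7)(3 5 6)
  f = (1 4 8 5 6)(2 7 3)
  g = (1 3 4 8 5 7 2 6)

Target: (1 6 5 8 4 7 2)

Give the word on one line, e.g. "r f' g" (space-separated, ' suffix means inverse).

g' f g'

  after g': (1 6 2 7 5 8 4 3)
  after f: (2 3 4)(6 7)
  after g': (1 6 5 8 4 7 2)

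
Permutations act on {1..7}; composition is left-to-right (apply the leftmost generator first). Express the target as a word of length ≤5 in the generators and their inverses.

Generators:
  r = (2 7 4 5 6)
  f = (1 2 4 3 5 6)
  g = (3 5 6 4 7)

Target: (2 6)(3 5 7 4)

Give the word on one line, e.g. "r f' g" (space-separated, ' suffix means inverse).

g g r'

  after g: (3 5 6 4 7)
  after g: (3 6 7 5 4)
  after r': (2 6)(3 5 7 4)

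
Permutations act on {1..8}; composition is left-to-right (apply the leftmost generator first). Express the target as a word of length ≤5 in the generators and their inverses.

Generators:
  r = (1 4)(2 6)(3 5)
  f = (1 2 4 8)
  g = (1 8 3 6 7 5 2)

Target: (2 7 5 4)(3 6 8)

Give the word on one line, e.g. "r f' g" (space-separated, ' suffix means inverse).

  after r': (1 4)(2 6)(3 5)
  after g': (1 4 2 3 7 6 5 8)
  after f: (1 8 2 3 7 6 5)
  after r: (1 8 6 3 7 2 5 4)
  after g': (2 7 5 4)(3 6 8)

r' g' f r g'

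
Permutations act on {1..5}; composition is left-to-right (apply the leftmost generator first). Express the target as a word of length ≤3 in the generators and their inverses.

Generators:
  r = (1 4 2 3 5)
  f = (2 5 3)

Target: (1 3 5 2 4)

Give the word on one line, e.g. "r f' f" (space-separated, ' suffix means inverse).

r' f

  after r': (1 5 3 2 4)
  after f: (1 3 5 2 4)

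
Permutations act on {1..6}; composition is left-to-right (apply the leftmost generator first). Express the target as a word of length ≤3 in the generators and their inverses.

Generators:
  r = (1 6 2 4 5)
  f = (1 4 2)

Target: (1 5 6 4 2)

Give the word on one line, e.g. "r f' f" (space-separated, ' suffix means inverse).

  after f': (1 2 4)
  after r: (1 4 6 2 5)
  after r: (1 5 6 4 2)

f' r r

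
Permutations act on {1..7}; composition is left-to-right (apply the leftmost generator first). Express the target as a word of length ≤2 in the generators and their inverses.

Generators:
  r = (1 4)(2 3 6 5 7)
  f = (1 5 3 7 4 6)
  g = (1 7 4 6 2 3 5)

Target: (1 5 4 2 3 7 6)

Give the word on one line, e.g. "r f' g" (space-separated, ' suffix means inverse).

f' r

  after f': (1 6 4 7 3 5)
  after r: (1 5 4 2 3 7 6)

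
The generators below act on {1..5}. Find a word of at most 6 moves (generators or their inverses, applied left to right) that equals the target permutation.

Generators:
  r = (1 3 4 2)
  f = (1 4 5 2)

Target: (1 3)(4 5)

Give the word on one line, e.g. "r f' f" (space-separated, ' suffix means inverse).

  after f': (1 2 5 4)
  after f': (1 5)(2 4)
  after f': (1 4 5 2)
  after r': (1 3)(4 5)

f' f' f' r'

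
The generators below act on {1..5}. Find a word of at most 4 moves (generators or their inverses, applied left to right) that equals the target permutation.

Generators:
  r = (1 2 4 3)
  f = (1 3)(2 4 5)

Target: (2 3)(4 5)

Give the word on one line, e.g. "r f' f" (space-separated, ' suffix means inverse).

f r

  after f: (1 3)(2 4 5)
  after r: (2 3)(4 5)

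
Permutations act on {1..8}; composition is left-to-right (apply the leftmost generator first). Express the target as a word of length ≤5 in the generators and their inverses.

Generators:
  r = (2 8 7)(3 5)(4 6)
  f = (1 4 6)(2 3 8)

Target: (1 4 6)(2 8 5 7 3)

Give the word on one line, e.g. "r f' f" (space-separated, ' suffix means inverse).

r' f r f'

  after r': (2 7 8)(3 5)(4 6)
  after f: (1 4)(2 7)(3 5 8)
  after r: (1 6 4)(5 7 8)
  after f': (1 4 6)(2 8 5 7 3)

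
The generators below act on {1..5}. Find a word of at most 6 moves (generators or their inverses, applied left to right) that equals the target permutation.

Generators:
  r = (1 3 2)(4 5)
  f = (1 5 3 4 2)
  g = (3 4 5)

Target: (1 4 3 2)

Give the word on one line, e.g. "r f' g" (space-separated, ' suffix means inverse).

g' f g f' r

  after g': (3 5 4)
  after f: (1 5 2)
  after g: (1 3 4 5 2)
  after f': (1 5 4)
  after r: (1 4 3 2)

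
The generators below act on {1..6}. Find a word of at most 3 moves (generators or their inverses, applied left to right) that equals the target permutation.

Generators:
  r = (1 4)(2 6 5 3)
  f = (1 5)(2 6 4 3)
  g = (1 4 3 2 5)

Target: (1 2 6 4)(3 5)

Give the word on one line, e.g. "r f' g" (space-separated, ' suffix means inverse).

f' r f

  after f': (1 5)(2 3 4 6)
  after r: (1 3)(4 5)
  after f: (1 2 6 4)(3 5)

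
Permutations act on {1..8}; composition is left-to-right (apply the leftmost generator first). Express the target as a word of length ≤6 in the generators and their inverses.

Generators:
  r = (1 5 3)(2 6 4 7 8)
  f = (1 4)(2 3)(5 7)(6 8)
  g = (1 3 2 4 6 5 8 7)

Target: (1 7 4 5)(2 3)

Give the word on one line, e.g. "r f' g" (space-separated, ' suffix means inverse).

r' f r f r'

  after r': (1 3 5)(2 8 7 4 6)
  after f: (1 2 6 3 7)(4 8 5)
  after r: (1 6)(2 4)(3 8)(5 7)
  after f: (1 8 2)(3 6 4)
  after r': (1 7 4 5)(2 3)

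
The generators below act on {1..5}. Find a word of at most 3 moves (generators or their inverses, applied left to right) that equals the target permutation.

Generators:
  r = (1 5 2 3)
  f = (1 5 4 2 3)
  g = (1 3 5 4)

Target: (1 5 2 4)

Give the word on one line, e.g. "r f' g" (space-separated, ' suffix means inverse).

  after g': (1 4 5 3)
  after f': (1 5 2 4)

g' f'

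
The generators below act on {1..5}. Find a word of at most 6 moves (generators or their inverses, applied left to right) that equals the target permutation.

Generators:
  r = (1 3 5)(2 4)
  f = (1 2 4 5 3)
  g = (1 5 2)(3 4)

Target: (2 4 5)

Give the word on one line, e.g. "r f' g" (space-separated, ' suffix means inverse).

  after r: (1 3 5)(2 4)
  after r: (1 5 3)
  after r: (2 4)
  after f': (1 3 5 4)
  after r': (2 4 5)

r r r f' r'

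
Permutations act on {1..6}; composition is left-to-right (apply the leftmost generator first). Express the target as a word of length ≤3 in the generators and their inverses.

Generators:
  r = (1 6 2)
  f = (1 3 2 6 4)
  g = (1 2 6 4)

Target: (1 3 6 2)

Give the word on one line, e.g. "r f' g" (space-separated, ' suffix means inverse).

f g' r

  after f: (1 3 2 6 4)
  after g': (1 3)
  after r: (1 3 6 2)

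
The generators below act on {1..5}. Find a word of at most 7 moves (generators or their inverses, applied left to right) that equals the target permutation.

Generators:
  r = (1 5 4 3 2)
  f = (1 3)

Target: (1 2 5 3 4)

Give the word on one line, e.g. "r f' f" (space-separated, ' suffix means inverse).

  after r: (1 5 4 3 2)
  after f: (1 5 4)(2 3)
  after r': (2 4)
  after r': (1 2 5)(3 4)
  after f: (1 2 5 3 4)

r f r' r' f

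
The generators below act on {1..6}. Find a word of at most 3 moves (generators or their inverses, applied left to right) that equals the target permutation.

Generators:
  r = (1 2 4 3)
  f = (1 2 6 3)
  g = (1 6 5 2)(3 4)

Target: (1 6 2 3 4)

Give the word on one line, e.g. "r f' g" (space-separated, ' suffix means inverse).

r' f'

  after r': (1 3 4 2)
  after f': (1 6 2 3 4)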